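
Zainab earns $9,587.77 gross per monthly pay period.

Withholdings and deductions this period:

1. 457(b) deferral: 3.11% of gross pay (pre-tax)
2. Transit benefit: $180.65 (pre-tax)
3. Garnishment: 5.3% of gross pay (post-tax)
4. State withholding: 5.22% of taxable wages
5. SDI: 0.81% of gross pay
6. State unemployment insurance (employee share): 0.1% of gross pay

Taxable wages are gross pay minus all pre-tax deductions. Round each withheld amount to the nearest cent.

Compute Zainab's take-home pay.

$8,038.05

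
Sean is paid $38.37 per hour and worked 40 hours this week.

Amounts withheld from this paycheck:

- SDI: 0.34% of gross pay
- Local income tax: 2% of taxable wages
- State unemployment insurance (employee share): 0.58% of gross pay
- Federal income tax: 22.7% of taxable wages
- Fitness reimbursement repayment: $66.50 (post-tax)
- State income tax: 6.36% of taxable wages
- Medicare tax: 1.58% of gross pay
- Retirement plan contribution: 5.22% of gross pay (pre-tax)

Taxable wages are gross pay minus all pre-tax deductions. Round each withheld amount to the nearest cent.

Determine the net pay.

$897.99

Gross pay: 40 × $38.37 = $1534.80
Retirement plan contribution: $1534.80 × 0.0522 = $80.12
Taxable wages = $1534.80 − $80.12 = $1454.68
State income tax: $1454.68 × 0.0636 = $92.52
Federal income tax: $1454.68 × 0.227 = $330.21
Local income tax: $1454.68 × 0.02 = $29.09
State unemployment insurance (employee share): $1534.80 × 0.0058 = $8.90
Medicare tax: $1534.80 × 0.0158 = $24.25
SDI: $1534.80 × 0.0034 = $5.22
Fitness reimbursement repayment: $66.50
Total deductions = $80.12 + $92.52 + $330.21 + $29.09 + $8.90 + $24.25 + $5.22 + $66.50 = $636.81
Net pay = $1534.80 − $636.81 = $897.99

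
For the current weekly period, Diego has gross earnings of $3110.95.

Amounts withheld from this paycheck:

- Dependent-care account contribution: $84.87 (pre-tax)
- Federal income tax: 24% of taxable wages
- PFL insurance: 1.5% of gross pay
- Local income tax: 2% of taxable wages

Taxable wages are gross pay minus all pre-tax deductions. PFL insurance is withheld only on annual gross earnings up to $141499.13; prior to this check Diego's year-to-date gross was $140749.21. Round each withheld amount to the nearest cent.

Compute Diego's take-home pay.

$2228.05

Dependent-care account contribution: $84.87
Taxable wages = $3110.95 − $84.87 = $3026.08
Local income tax: $3026.08 × 0.02 = $60.52
Federal income tax: $3026.08 × 0.24 = $726.26
PFL insurance: only $141499.13 − $140749.21 = $749.92 of this check is subject → $749.92 × 0.015 = $11.25
Total deductions = $84.87 + $60.52 + $726.26 + $11.25 = $882.90
Net pay = $3110.95 − $882.90 = $2228.05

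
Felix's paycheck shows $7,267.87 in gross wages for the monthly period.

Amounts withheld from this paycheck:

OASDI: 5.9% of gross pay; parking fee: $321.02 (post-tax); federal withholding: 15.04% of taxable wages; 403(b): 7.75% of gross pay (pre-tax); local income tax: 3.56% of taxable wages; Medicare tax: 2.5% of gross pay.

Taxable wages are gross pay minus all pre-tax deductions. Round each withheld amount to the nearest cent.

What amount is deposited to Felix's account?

403(b): $7,267.87 × 0.0775 = $563.26
Taxable wages = $7,267.87 − $563.26 = $6,704.61
Local income tax: $6,704.61 × 0.0356 = $238.68
Federal withholding: $6,704.61 × 0.1504 = $1,008.37
Medicare tax: $7,267.87 × 0.025 = $181.70
OASDI: $7,267.87 × 0.059 = $428.80
Parking fee: $321.02
Total deductions = $563.26 + $238.68 + $1,008.37 + $181.70 + $428.80 + $321.02 = $2,741.83
Net pay = $7,267.87 − $2,741.83 = $4,526.04

$4,526.04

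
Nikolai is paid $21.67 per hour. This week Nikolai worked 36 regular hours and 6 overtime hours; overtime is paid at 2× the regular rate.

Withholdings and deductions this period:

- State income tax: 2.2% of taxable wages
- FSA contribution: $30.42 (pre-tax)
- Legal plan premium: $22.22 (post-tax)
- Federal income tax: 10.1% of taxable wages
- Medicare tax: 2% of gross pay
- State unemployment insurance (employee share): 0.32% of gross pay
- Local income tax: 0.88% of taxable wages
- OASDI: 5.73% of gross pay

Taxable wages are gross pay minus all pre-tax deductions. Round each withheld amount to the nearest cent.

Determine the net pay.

$770.71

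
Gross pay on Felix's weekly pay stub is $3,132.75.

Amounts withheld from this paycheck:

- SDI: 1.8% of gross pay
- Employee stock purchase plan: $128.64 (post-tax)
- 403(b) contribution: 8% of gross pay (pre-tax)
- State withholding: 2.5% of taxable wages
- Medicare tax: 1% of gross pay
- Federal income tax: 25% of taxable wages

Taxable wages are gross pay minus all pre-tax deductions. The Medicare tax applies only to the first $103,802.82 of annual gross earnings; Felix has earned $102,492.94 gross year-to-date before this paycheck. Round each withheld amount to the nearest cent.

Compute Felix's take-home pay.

$1,891.42

403(b) contribution: $3,132.75 × 0.08 = $250.62
Taxable wages = $3,132.75 − $250.62 = $2,882.13
State withholding: $2,882.13 × 0.025 = $72.05
Federal income tax: $2,882.13 × 0.25 = $720.53
Medicare tax: only $103,802.82 − $102,492.94 = $1,309.88 of this check is subject → $1,309.88 × 0.01 = $13.10
SDI: $3,132.75 × 0.018 = $56.39
Employee stock purchase plan: $128.64
Total deductions = $250.62 + $72.05 + $720.53 + $13.10 + $56.39 + $128.64 = $1,241.33
Net pay = $3,132.75 − $1,241.33 = $1,891.42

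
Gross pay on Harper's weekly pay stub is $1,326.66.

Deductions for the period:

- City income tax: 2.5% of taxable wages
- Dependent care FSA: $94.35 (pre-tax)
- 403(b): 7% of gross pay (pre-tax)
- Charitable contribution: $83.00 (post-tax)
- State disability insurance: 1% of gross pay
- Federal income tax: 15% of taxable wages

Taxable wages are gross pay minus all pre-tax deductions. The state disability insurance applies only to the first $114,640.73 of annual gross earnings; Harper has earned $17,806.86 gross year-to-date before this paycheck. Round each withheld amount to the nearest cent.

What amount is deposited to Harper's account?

403(b): $1,326.66 × 0.07 = $92.87
Dependent care FSA: $94.35
Pre-tax total = $92.87 + $94.35 = $187.22
Taxable wages = $1,326.66 − $187.22 = $1,139.44
Federal income tax: $1,139.44 × 0.15 = $170.92
City income tax: $1,139.44 × 0.025 = $28.49
State disability insurance: cap not yet reached, full $1,326.66 is subject → $1,326.66 × 0.01 = $13.27
Charitable contribution: $83.00
Total deductions = $92.87 + $94.35 + $170.92 + $28.49 + $13.27 + $83.00 = $482.90
Net pay = $1,326.66 − $482.90 = $843.76

$843.76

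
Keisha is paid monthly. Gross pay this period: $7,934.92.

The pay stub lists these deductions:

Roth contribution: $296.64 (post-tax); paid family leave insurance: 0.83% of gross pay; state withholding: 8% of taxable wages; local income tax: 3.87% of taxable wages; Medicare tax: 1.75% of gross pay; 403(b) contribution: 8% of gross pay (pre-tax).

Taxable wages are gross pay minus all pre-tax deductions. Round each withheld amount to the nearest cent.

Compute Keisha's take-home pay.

$5,932.24

403(b) contribution: $7,934.92 × 0.08 = $634.79
Taxable wages = $7,934.92 − $634.79 = $7,300.13
State withholding: $7,300.13 × 0.08 = $584.01
Local income tax: $7,300.13 × 0.0387 = $282.52
Paid family leave insurance: $7,934.92 × 0.0083 = $65.86
Medicare tax: $7,934.92 × 0.0175 = $138.86
Roth contribution: $296.64
Total deductions = $634.79 + $584.01 + $282.52 + $65.86 + $138.86 + $296.64 = $2,002.68
Net pay = $7,934.92 − $2,002.68 = $5,932.24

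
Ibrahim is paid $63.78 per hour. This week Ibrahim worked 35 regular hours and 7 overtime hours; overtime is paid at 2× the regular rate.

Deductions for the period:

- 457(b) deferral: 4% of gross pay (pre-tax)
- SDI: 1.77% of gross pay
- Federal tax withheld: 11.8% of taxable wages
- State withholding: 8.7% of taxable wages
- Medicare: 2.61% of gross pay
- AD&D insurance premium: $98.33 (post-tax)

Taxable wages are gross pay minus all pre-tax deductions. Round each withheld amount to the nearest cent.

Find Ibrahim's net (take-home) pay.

Regular pay: 35 × $63.78 = $2232.30
Overtime pay: 7 × $63.78 × 2 = $892.92
Gross pay = $2232.30 + $892.92 = $3125.22
457(b) deferral: $3125.22 × 0.04 = $125.01
Taxable wages = $3125.22 − $125.01 = $3000.21
State withholding: $3000.21 × 0.087 = $261.02
Federal tax withheld: $3000.21 × 0.118 = $354.02
SDI: $3125.22 × 0.0177 = $55.32
Medicare: $3125.22 × 0.0261 = $81.57
AD&D insurance premium: $98.33
Total deductions = $125.01 + $261.02 + $354.02 + $55.32 + $81.57 + $98.33 = $975.27
Net pay = $3125.22 − $975.27 = $2149.95

$2149.95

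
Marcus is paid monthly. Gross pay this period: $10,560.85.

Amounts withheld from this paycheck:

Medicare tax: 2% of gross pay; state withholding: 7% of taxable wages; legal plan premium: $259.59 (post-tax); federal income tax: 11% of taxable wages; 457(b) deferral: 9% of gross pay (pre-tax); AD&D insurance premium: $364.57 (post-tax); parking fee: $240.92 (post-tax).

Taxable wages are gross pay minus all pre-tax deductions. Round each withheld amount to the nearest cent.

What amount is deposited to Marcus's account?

$6,804.20

457(b) deferral: $10,560.85 × 0.09 = $950.48
Taxable wages = $10,560.85 − $950.48 = $9,610.37
State withholding: $9,610.37 × 0.07 = $672.73
Federal income tax: $9,610.37 × 0.11 = $1,057.14
Medicare tax: $10,560.85 × 0.02 = $211.22
Legal plan premium: $259.59
Parking fee: $240.92
AD&D insurance premium: $364.57
Total deductions = $950.48 + $672.73 + $1,057.14 + $211.22 + $259.59 + $240.92 + $364.57 = $3,756.65
Net pay = $10,560.85 − $3,756.65 = $6,804.20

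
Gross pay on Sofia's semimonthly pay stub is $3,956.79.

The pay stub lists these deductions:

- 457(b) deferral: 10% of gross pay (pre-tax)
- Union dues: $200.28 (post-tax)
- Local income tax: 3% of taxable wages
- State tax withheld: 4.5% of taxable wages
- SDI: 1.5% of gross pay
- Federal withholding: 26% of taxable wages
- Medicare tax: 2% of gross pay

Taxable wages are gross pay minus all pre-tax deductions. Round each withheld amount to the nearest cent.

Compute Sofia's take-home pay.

457(b) deferral: $3,956.79 × 0.1 = $395.68
Taxable wages = $3,956.79 − $395.68 = $3,561.11
State tax withheld: $3,561.11 × 0.045 = $160.25
Federal withholding: $3,561.11 × 0.26 = $925.89
Local income tax: $3,561.11 × 0.03 = $106.83
Medicare tax: $3,956.79 × 0.02 = $79.14
SDI: $3,956.79 × 0.015 = $59.35
Union dues: $200.28
Total deductions = $395.68 + $160.25 + $925.89 + $106.83 + $79.14 + $59.35 + $200.28 = $1,927.42
Net pay = $3,956.79 − $1,927.42 = $2,029.37

$2,029.37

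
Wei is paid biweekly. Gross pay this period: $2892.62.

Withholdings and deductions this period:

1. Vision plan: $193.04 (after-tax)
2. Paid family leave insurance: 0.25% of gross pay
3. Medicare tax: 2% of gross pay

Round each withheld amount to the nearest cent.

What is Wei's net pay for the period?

Paid family leave insurance: $2892.62 × 0.0025 = $7.23
Medicare tax: $2892.62 × 0.02 = $57.85
Vision plan: $193.04
Total deductions = $7.23 + $57.85 + $193.04 = $258.12
Net pay = $2892.62 − $258.12 = $2634.50

$2634.50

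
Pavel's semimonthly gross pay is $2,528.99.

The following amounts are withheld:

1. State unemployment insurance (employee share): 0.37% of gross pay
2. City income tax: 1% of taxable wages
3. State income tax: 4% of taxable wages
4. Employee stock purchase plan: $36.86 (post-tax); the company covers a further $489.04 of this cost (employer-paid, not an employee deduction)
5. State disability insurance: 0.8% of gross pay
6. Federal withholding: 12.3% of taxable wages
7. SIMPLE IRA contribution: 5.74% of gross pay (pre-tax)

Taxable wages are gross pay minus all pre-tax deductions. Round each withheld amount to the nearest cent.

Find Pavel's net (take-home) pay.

$1,904.98

SIMPLE IRA contribution: $2,528.99 × 0.0574 = $145.16
Taxable wages = $2,528.99 − $145.16 = $2,383.83
State income tax: $2,383.83 × 0.04 = $95.35
City income tax: $2,383.83 × 0.01 = $23.84
Federal withholding: $2,383.83 × 0.123 = $293.21
State unemployment insurance (employee share): $2,528.99 × 0.0037 = $9.36
State disability insurance: $2,528.99 × 0.008 = $20.23
Employee stock purchase plan: $36.86
(Employer's $489.04 toward employee stock purchase plan is not withheld from the employee.)
Total deductions = $145.16 + $95.35 + $23.84 + $293.21 + $9.36 + $20.23 + $36.86 = $624.01
Net pay = $2,528.99 − $624.01 = $1,904.98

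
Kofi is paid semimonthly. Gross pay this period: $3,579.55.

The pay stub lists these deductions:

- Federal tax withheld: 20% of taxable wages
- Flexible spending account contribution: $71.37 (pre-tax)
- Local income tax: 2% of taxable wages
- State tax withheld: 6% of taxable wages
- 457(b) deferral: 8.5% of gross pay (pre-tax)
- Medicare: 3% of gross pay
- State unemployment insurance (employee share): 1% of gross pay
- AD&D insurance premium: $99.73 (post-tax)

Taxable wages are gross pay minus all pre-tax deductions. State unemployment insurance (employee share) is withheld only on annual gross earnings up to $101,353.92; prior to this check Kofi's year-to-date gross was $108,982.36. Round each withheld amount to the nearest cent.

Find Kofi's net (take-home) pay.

457(b) deferral: $3,579.55 × 0.085 = $304.26
Flexible spending account contribution: $71.37
Pre-tax total = $304.26 + $71.37 = $375.63
Taxable wages = $3,579.55 − $375.63 = $3,203.92
Federal tax withheld: $3,203.92 × 0.2 = $640.78
Local income tax: $3,203.92 × 0.02 = $64.08
State tax withheld: $3,203.92 × 0.06 = $192.24
State unemployment insurance (employee share): annual cap $101,353.92 already reached (YTD $108,982.36), so $0.00
Medicare: $3,579.55 × 0.03 = $107.39
AD&D insurance premium: $99.73
Total deductions = $304.26 + $71.37 + $640.78 + $64.08 + $192.24 + $0.00 + $107.39 + $99.73 = $1,479.85
Net pay = $3,579.55 − $1,479.85 = $2,099.70

$2,099.70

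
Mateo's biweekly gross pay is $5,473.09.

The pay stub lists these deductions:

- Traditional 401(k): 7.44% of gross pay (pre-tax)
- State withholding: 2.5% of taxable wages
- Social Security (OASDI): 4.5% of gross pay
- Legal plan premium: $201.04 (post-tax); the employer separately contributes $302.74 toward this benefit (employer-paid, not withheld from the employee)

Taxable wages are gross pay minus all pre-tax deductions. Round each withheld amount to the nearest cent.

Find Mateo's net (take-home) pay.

Traditional 401(k): $5,473.09 × 0.0744 = $407.20
Taxable wages = $5,473.09 − $407.20 = $5,065.89
State withholding: $5,065.89 × 0.025 = $126.65
Social Security (OASDI): $5,473.09 × 0.045 = $246.29
Legal plan premium: $201.04
(Employer's $302.74 toward legal plan premium is not withheld from the employee.)
Total deductions = $407.20 + $126.65 + $246.29 + $201.04 = $981.18
Net pay = $5,473.09 − $981.18 = $4,491.91

$4,491.91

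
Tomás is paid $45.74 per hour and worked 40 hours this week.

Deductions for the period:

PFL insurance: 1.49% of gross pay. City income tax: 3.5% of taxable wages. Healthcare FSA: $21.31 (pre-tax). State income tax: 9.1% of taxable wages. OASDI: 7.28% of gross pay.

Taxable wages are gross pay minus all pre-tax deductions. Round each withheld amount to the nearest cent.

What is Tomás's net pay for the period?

Gross pay: 40 × $45.74 = $1,829.60
Healthcare FSA: $21.31
Taxable wages = $1,829.60 − $21.31 = $1,808.29
City income tax: $1,808.29 × 0.035 = $63.29
State income tax: $1,808.29 × 0.091 = $164.55
OASDI: $1,829.60 × 0.0728 = $133.19
PFL insurance: $1,829.60 × 0.0149 = $27.26
Total deductions = $21.31 + $63.29 + $164.55 + $133.19 + $27.26 = $409.60
Net pay = $1,829.60 − $409.60 = $1,420.00

$1,420.00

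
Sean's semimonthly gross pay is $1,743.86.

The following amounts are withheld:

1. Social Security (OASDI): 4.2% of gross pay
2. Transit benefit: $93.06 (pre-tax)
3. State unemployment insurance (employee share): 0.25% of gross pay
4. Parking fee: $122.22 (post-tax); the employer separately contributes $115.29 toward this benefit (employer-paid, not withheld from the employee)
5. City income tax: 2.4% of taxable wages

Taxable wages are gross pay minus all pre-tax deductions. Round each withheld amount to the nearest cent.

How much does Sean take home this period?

Transit benefit: $93.06
Taxable wages = $1,743.86 − $93.06 = $1,650.80
City income tax: $1,650.80 × 0.024 = $39.62
State unemployment insurance (employee share): $1,743.86 × 0.0025 = $4.36
Social Security (OASDI): $1,743.86 × 0.042 = $73.24
Parking fee: $122.22
(Employer's $115.29 toward parking fee is not withheld from the employee.)
Total deductions = $93.06 + $39.62 + $4.36 + $73.24 + $122.22 = $332.50
Net pay = $1,743.86 − $332.50 = $1,411.36

$1,411.36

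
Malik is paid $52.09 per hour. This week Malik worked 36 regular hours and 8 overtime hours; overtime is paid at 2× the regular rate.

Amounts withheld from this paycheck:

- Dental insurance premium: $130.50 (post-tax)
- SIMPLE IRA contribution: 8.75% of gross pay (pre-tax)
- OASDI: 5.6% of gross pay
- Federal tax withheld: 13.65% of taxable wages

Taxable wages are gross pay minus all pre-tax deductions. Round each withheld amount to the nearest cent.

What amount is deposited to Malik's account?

Regular pay: 36 × $52.09 = $1,875.24
Overtime pay: 8 × $52.09 × 2 = $833.44
Gross pay = $1,875.24 + $833.44 = $2,708.68
SIMPLE IRA contribution: $2,708.68 × 0.0875 = $237.01
Taxable wages = $2,708.68 − $237.01 = $2,471.67
Federal tax withheld: $2,471.67 × 0.1365 = $337.38
OASDI: $2,708.68 × 0.056 = $151.69
Dental insurance premium: $130.50
Total deductions = $237.01 + $337.38 + $151.69 + $130.50 = $856.58
Net pay = $2,708.68 − $856.58 = $1,852.10

$1,852.10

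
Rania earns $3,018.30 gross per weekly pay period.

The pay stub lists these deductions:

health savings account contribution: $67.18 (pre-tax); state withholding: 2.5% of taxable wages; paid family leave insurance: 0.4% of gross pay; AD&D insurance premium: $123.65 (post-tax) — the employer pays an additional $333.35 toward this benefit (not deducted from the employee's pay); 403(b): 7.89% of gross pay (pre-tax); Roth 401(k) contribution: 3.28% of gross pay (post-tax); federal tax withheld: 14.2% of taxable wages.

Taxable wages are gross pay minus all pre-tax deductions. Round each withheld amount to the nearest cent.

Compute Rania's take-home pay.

Health savings account contribution: $67.18
403(b): $3,018.30 × 0.0789 = $238.14
Pre-tax total = $67.18 + $238.14 = $305.32
Taxable wages = $3,018.30 − $305.32 = $2,712.98
Federal tax withheld: $2,712.98 × 0.142 = $385.24
State withholding: $2,712.98 × 0.025 = $67.82
Paid family leave insurance: $3,018.30 × 0.004 = $12.07
Roth 401(k) contribution: $3,018.30 × 0.0328 = $99.00
AD&D insurance premium: $123.65
(Employer's $333.35 toward AD&D insurance premium is not withheld from the employee.)
Total deductions = $67.18 + $238.14 + $385.24 + $67.82 + $12.07 + $99.00 + $123.65 = $993.10
Net pay = $3,018.30 − $993.10 = $2,025.20

$2,025.20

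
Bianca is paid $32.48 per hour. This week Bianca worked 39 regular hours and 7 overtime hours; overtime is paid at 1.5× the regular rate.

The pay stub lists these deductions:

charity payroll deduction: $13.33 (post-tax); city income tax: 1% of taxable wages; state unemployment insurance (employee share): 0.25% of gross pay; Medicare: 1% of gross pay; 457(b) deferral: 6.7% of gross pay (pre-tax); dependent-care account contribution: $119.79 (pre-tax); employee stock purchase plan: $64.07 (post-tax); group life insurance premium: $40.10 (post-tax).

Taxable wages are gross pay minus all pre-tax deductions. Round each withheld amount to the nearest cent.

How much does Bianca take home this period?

Regular pay: 39 × $32.48 = $1,266.72
Overtime pay: 7 × $32.48 × 1.5 = $341.04
Gross pay = $1,266.72 + $341.04 = $1,607.76
457(b) deferral: $1,607.76 × 0.067 = $107.72
Dependent-care account contribution: $119.79
Pre-tax total = $107.72 + $119.79 = $227.51
Taxable wages = $1,607.76 − $227.51 = $1,380.25
City income tax: $1,380.25 × 0.01 = $13.80
Medicare: $1,607.76 × 0.01 = $16.08
State unemployment insurance (employee share): $1,607.76 × 0.0025 = $4.02
Group life insurance premium: $40.10
Employee stock purchase plan: $64.07
Charity payroll deduction: $13.33
Total deductions = $107.72 + $119.79 + $13.80 + $16.08 + $4.02 + $40.10 + $64.07 + $13.33 = $378.91
Net pay = $1,607.76 − $378.91 = $1,228.85

$1,228.85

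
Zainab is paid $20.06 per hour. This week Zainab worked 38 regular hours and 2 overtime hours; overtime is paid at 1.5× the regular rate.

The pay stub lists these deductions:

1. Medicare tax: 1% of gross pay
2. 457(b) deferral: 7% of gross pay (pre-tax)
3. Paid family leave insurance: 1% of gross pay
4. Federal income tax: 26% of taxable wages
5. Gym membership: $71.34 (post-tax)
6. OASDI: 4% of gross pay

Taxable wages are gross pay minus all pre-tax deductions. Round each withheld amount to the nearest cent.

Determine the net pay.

Regular pay: 38 × $20.06 = $762.28
Overtime pay: 2 × $20.06 × 1.5 = $60.18
Gross pay = $762.28 + $60.18 = $822.46
457(b) deferral: $822.46 × 0.07 = $57.57
Taxable wages = $822.46 − $57.57 = $764.89
Federal income tax: $764.89 × 0.26 = $198.87
Medicare tax: $822.46 × 0.01 = $8.22
OASDI: $822.46 × 0.04 = $32.90
Paid family leave insurance: $822.46 × 0.01 = $8.22
Gym membership: $71.34
Total deductions = $57.57 + $198.87 + $8.22 + $32.90 + $8.22 + $71.34 = $377.12
Net pay = $822.46 − $377.12 = $445.34

$445.34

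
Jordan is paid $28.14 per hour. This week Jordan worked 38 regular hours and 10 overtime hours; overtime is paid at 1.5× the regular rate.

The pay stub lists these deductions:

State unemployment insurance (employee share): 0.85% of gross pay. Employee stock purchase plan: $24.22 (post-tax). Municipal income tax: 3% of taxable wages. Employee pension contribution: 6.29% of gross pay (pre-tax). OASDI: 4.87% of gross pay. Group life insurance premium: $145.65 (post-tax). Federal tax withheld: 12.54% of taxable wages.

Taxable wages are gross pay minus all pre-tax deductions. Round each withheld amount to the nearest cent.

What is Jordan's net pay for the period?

Regular pay: 38 × $28.14 = $1069.32
Overtime pay: 10 × $28.14 × 1.5 = $422.10
Gross pay = $1069.32 + $422.10 = $1491.42
Employee pension contribution: $1491.42 × 0.0629 = $93.81
Taxable wages = $1491.42 − $93.81 = $1397.61
Federal tax withheld: $1397.61 × 0.1254 = $175.26
Municipal income tax: $1397.61 × 0.03 = $41.93
State unemployment insurance (employee share): $1491.42 × 0.0085 = $12.68
OASDI: $1491.42 × 0.0487 = $72.63
Group life insurance premium: $145.65
Employee stock purchase plan: $24.22
Total deductions = $93.81 + $175.26 + $41.93 + $12.68 + $72.63 + $145.65 + $24.22 = $566.18
Net pay = $1491.42 − $566.18 = $925.24

$925.24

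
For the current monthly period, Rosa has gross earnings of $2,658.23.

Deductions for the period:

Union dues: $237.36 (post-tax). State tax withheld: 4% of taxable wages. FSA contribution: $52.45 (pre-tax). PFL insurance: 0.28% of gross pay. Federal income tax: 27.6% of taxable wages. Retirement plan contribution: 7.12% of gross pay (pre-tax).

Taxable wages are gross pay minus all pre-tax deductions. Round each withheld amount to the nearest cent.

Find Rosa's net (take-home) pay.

$1,408.09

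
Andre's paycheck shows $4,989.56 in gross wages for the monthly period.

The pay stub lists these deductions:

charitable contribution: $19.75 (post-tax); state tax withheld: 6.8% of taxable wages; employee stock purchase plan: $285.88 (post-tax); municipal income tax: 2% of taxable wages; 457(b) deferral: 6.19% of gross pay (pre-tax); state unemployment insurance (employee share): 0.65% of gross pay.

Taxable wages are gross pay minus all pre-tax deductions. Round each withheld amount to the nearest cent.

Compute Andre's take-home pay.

457(b) deferral: $4,989.56 × 0.0619 = $308.85
Taxable wages = $4,989.56 − $308.85 = $4,680.71
Municipal income tax: $4,680.71 × 0.02 = $93.61
State tax withheld: $4,680.71 × 0.068 = $318.29
State unemployment insurance (employee share): $4,989.56 × 0.0065 = $32.43
Charitable contribution: $19.75
Employee stock purchase plan: $285.88
Total deductions = $308.85 + $93.61 + $318.29 + $32.43 + $19.75 + $285.88 = $1,058.81
Net pay = $4,989.56 − $1,058.81 = $3,930.75

$3,930.75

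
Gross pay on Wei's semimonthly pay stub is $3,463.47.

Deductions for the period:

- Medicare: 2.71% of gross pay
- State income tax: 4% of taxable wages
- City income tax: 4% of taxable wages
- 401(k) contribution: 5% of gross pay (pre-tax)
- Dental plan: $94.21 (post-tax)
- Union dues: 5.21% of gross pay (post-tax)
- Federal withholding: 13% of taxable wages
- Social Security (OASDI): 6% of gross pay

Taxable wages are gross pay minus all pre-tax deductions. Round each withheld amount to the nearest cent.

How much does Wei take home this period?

401(k) contribution: $3,463.47 × 0.05 = $173.17
Taxable wages = $3,463.47 − $173.17 = $3,290.30
City income tax: $3,290.30 × 0.04 = $131.61
Federal withholding: $3,290.30 × 0.13 = $427.74
State income tax: $3,290.30 × 0.04 = $131.61
Social Security (OASDI): $3,463.47 × 0.06 = $207.81
Medicare: $3,463.47 × 0.0271 = $93.86
Dental plan: $94.21
Union dues: $3,463.47 × 0.0521 = $180.45
Total deductions = $173.17 + $131.61 + $427.74 + $131.61 + $207.81 + $93.86 + $94.21 + $180.45 = $1,440.46
Net pay = $3,463.47 − $1,440.46 = $2,023.01

$2,023.01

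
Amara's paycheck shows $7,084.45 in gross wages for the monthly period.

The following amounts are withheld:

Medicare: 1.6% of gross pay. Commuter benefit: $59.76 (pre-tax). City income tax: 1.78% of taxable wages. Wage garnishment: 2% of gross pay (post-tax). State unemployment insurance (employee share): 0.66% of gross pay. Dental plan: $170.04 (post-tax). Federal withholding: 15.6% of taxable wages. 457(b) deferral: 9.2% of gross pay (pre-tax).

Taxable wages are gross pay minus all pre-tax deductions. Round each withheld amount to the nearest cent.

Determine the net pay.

$4,793.46

457(b) deferral: $7,084.45 × 0.092 = $651.77
Commuter benefit: $59.76
Pre-tax total = $651.77 + $59.76 = $711.53
Taxable wages = $7,084.45 − $711.53 = $6,372.92
Federal withholding: $6,372.92 × 0.156 = $994.18
City income tax: $6,372.92 × 0.0178 = $113.44
Medicare: $7,084.45 × 0.016 = $113.35
State unemployment insurance (employee share): $7,084.45 × 0.0066 = $46.76
Dental plan: $170.04
Wage garnishment: $7,084.45 × 0.02 = $141.69
Total deductions = $651.77 + $59.76 + $994.18 + $113.44 + $113.35 + $46.76 + $170.04 + $141.69 = $2,290.99
Net pay = $7,084.45 − $2,290.99 = $4,793.46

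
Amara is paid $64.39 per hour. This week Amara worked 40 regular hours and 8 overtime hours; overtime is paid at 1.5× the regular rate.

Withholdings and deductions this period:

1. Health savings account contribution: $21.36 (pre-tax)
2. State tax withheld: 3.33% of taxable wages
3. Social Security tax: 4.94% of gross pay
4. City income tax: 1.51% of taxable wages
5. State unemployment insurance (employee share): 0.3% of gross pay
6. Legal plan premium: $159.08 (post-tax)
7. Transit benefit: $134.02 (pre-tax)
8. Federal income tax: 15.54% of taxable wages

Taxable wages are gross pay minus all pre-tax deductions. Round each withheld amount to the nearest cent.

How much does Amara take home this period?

Regular pay: 40 × $64.39 = $2,575.60
Overtime pay: 8 × $64.39 × 1.5 = $772.68
Gross pay = $2,575.60 + $772.68 = $3,348.28
Health savings account contribution: $21.36
Transit benefit: $134.02
Pre-tax total = $21.36 + $134.02 = $155.38
Taxable wages = $3,348.28 − $155.38 = $3,192.90
State tax withheld: $3,192.90 × 0.0333 = $106.32
Federal income tax: $3,192.90 × 0.1554 = $496.18
City income tax: $3,192.90 × 0.0151 = $48.21
Social Security tax: $3,348.28 × 0.0494 = $165.41
State unemployment insurance (employee share): $3,348.28 × 0.003 = $10.04
Legal plan premium: $159.08
Total deductions = $21.36 + $134.02 + $106.32 + $496.18 + $48.21 + $165.41 + $10.04 + $159.08 = $1,140.62
Net pay = $3,348.28 − $1,140.62 = $2,207.66

$2,207.66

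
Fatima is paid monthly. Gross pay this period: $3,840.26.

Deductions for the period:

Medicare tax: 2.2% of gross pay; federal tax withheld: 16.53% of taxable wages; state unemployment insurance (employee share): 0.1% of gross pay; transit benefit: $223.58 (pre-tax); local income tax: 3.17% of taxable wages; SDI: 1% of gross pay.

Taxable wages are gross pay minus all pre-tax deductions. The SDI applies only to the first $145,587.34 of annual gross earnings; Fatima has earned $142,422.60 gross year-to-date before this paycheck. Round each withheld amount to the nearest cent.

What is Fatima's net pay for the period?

$2,784.21

Transit benefit: $223.58
Taxable wages = $3,840.26 − $223.58 = $3,616.68
Local income tax: $3,616.68 × 0.0317 = $114.65
Federal tax withheld: $3,616.68 × 0.1653 = $597.84
Medicare tax: $3,840.26 × 0.022 = $84.49
State unemployment insurance (employee share): $3,840.26 × 0.001 = $3.84
SDI: only $145,587.34 − $142,422.60 = $3,164.74 of this check is subject → $3,164.74 × 0.01 = $31.65
Total deductions = $223.58 + $114.65 + $597.84 + $84.49 + $3.84 + $31.65 = $1,056.05
Net pay = $3,840.26 − $1,056.05 = $2,784.21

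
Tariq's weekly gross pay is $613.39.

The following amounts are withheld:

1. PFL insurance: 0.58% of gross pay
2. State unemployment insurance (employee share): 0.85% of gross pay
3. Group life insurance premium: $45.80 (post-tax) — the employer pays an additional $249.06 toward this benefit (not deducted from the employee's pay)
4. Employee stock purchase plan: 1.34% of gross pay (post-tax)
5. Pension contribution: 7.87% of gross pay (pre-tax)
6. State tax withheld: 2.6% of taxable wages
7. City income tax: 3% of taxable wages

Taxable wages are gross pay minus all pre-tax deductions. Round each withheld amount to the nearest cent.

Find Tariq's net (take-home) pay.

$470.69

Pension contribution: $613.39 × 0.0787 = $48.27
Taxable wages = $613.39 − $48.27 = $565.12
State tax withheld: $565.12 × 0.026 = $14.69
City income tax: $565.12 × 0.03 = $16.95
PFL insurance: $613.39 × 0.0058 = $3.56
State unemployment insurance (employee share): $613.39 × 0.0085 = $5.21
Group life insurance premium: $45.80
Employee stock purchase plan: $613.39 × 0.0134 = $8.22
(Employer's $249.06 toward group life insurance premium is not withheld from the employee.)
Total deductions = $48.27 + $14.69 + $16.95 + $3.56 + $5.21 + $45.80 + $8.22 = $142.70
Net pay = $613.39 − $142.70 = $470.69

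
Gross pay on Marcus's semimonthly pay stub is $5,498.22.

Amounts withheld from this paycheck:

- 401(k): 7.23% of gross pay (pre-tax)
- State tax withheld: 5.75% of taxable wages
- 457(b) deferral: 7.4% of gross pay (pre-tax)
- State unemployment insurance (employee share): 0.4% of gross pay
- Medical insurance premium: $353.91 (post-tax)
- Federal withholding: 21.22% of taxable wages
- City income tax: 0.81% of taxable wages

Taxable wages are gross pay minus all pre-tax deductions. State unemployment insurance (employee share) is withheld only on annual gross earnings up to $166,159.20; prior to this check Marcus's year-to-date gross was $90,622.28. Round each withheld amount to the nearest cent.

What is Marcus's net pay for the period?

457(b) deferral: $5,498.22 × 0.074 = $406.87
401(k): $5,498.22 × 0.0723 = $397.52
Pre-tax total = $406.87 + $397.52 = $804.39
Taxable wages = $5,498.22 − $804.39 = $4,693.83
Federal withholding: $4,693.83 × 0.2122 = $996.03
State tax withheld: $4,693.83 × 0.0575 = $269.90
City income tax: $4,693.83 × 0.0081 = $38.02
State unemployment insurance (employee share): cap not yet reached, full $5,498.22 is subject → $5,498.22 × 0.004 = $21.99
Medical insurance premium: $353.91
Total deductions = $406.87 + $397.52 + $996.03 + $269.90 + $38.02 + $21.99 + $353.91 = $2,484.24
Net pay = $5,498.22 − $2,484.24 = $3,013.98

$3,013.98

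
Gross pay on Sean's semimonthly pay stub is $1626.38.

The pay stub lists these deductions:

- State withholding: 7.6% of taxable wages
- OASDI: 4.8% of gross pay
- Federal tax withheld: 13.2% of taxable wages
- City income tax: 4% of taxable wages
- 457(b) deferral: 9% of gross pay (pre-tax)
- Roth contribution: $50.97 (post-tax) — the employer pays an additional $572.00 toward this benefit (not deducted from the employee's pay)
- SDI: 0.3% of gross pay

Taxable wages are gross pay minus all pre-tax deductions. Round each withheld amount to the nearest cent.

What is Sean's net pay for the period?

$979.05

457(b) deferral: $1626.38 × 0.09 = $146.37
Taxable wages = $1626.38 − $146.37 = $1480.01
City income tax: $1480.01 × 0.04 = $59.20
State withholding: $1480.01 × 0.076 = $112.48
Federal tax withheld: $1480.01 × 0.132 = $195.36
OASDI: $1626.38 × 0.048 = $78.07
SDI: $1626.38 × 0.003 = $4.88
Roth contribution: $50.97
(Employer's $572.00 toward Roth contribution is not withheld from the employee.)
Total deductions = $146.37 + $59.20 + $112.48 + $195.36 + $78.07 + $4.88 + $50.97 = $647.33
Net pay = $1626.38 − $647.33 = $979.05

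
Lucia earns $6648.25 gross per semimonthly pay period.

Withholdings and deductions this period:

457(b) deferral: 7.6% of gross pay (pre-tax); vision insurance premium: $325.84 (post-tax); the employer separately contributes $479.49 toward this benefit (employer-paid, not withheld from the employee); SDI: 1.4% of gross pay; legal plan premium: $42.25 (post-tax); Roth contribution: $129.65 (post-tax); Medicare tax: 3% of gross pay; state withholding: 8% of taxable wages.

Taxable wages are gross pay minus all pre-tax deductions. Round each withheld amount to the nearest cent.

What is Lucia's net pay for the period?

457(b) deferral: $6648.25 × 0.076 = $505.27
Taxable wages = $6648.25 − $505.27 = $6142.98
State withholding: $6142.98 × 0.08 = $491.44
Medicare tax: $6648.25 × 0.03 = $199.45
SDI: $6648.25 × 0.014 = $93.08
Roth contribution: $129.65
Vision insurance premium: $325.84
Legal plan premium: $42.25
(Employer's $479.49 toward vision insurance premium is not withheld from the employee.)
Total deductions = $505.27 + $491.44 + $199.45 + $93.08 + $129.65 + $325.84 + $42.25 = $1786.98
Net pay = $6648.25 − $1786.98 = $4861.27

$4861.27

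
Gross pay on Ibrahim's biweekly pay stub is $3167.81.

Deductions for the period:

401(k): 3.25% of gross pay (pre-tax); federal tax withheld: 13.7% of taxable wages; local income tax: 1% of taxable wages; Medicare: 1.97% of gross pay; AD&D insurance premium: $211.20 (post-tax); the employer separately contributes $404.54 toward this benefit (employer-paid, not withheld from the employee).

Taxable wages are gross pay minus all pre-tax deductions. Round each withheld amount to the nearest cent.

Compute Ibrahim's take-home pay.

$2340.71

401(k): $3167.81 × 0.0325 = $102.95
Taxable wages = $3167.81 − $102.95 = $3064.86
Local income tax: $3064.86 × 0.01 = $30.65
Federal tax withheld: $3064.86 × 0.137 = $419.89
Medicare: $3167.81 × 0.0197 = $62.41
AD&D insurance premium: $211.20
(Employer's $404.54 toward AD&D insurance premium is not withheld from the employee.)
Total deductions = $102.95 + $30.65 + $419.89 + $62.41 + $211.20 = $827.10
Net pay = $3167.81 − $827.10 = $2340.71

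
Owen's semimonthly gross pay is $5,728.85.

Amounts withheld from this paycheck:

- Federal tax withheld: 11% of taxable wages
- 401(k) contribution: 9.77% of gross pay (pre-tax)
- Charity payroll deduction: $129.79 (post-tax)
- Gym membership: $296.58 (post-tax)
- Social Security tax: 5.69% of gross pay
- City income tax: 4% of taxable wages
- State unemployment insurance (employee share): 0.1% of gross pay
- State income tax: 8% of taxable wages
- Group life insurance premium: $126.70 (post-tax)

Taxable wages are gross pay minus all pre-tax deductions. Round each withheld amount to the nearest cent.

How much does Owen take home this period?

$3,095.46

401(k) contribution: $5,728.85 × 0.0977 = $559.71
Taxable wages = $5,728.85 − $559.71 = $5,169.14
Federal tax withheld: $5,169.14 × 0.11 = $568.61
City income tax: $5,169.14 × 0.04 = $206.77
State income tax: $5,169.14 × 0.08 = $413.53
Social Security tax: $5,728.85 × 0.0569 = $325.97
State unemployment insurance (employee share): $5,728.85 × 0.001 = $5.73
Charity payroll deduction: $129.79
Group life insurance premium: $126.70
Gym membership: $296.58
Total deductions = $559.71 + $568.61 + $206.77 + $413.53 + $325.97 + $5.73 + $129.79 + $126.70 + $296.58 = $2,633.39
Net pay = $5,728.85 − $2,633.39 = $3,095.46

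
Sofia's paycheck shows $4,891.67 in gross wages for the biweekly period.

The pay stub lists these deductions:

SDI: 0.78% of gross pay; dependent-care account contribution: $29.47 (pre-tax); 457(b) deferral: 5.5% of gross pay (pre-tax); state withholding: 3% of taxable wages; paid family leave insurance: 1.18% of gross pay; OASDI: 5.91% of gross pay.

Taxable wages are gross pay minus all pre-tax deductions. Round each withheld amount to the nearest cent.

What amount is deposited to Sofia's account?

Dependent-care account contribution: $29.47
457(b) deferral: $4,891.67 × 0.055 = $269.04
Pre-tax total = $29.47 + $269.04 = $298.51
Taxable wages = $4,891.67 − $298.51 = $4,593.16
State withholding: $4,593.16 × 0.03 = $137.79
Paid family leave insurance: $4,891.67 × 0.0118 = $57.72
OASDI: $4,891.67 × 0.0591 = $289.10
SDI: $4,891.67 × 0.0078 = $38.16
Total deductions = $29.47 + $269.04 + $137.79 + $57.72 + $289.10 + $38.16 = $821.28
Net pay = $4,891.67 − $821.28 = $4,070.39

$4,070.39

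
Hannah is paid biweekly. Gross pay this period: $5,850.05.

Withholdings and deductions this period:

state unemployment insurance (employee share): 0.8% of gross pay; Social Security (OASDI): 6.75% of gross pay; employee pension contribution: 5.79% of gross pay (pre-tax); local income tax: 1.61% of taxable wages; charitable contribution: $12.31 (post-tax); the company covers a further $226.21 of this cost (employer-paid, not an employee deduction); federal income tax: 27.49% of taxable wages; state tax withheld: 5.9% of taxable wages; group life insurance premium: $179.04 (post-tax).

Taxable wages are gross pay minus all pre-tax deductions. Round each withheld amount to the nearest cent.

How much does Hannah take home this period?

Employee pension contribution: $5,850.05 × 0.0579 = $338.72
Taxable wages = $5,850.05 − $338.72 = $5,511.33
State tax withheld: $5,511.33 × 0.059 = $325.17
Federal income tax: $5,511.33 × 0.2749 = $1,515.06
Local income tax: $5,511.33 × 0.0161 = $88.73
Social Security (OASDI): $5,850.05 × 0.0675 = $394.88
State unemployment insurance (employee share): $5,850.05 × 0.008 = $46.80
Group life insurance premium: $179.04
Charitable contribution: $12.31
(Employer's $226.21 toward charitable contribution is not withheld from the employee.)
Total deductions = $338.72 + $325.17 + $1,515.06 + $88.73 + $394.88 + $46.80 + $179.04 + $12.31 = $2,900.71
Net pay = $5,850.05 − $2,900.71 = $2,949.34

$2,949.34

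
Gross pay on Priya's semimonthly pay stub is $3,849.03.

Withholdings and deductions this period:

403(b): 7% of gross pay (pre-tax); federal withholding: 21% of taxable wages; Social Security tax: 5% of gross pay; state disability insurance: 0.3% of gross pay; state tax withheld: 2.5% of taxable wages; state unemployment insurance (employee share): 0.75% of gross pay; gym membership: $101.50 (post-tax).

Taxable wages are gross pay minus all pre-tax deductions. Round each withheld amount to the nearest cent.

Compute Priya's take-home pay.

$2,404.02

403(b): $3,849.03 × 0.07 = $269.43
Taxable wages = $3,849.03 − $269.43 = $3,579.60
Federal withholding: $3,579.60 × 0.21 = $751.72
State tax withheld: $3,579.60 × 0.025 = $89.49
State disability insurance: $3,849.03 × 0.003 = $11.55
Social Security tax: $3,849.03 × 0.05 = $192.45
State unemployment insurance (employee share): $3,849.03 × 0.0075 = $28.87
Gym membership: $101.50
Total deductions = $269.43 + $751.72 + $89.49 + $11.55 + $192.45 + $28.87 + $101.50 = $1,445.01
Net pay = $3,849.03 − $1,445.01 = $2,404.02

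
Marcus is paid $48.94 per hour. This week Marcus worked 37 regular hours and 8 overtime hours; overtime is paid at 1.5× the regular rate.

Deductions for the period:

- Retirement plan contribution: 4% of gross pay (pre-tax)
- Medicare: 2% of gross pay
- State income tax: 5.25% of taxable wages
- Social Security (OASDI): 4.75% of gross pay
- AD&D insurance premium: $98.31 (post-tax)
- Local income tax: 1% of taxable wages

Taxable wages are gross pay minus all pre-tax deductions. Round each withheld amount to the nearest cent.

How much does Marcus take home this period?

$1,898.08

Regular pay: 37 × $48.94 = $1,810.78
Overtime pay: 8 × $48.94 × 1.5 = $587.28
Gross pay = $1,810.78 + $587.28 = $2,398.06
Retirement plan contribution: $2,398.06 × 0.04 = $95.92
Taxable wages = $2,398.06 − $95.92 = $2,302.14
State income tax: $2,302.14 × 0.0525 = $120.86
Local income tax: $2,302.14 × 0.01 = $23.02
Social Security (OASDI): $2,398.06 × 0.0475 = $113.91
Medicare: $2,398.06 × 0.02 = $47.96
AD&D insurance premium: $98.31
Total deductions = $95.92 + $120.86 + $23.02 + $113.91 + $47.96 + $98.31 = $499.98
Net pay = $2,398.06 − $499.98 = $1,898.08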